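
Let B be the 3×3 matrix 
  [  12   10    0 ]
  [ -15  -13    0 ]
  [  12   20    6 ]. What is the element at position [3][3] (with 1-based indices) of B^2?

36

Characteristic polynomial: r^3 - 5r^2 - 12r + 36 = (r - 6)(r - 2)(r + 3), so the eigenvalues are -3, 2, 6.
r=-3: eigenvector (-2, 3, -4).
r=2: eigenvector (1, -1, 2).
r=6: eigenvector (0, 0, 1).
P = [[-2, 1, 0], [3, -1, 0], [-4, 2, 1]], D = diag(-3, 2, 6), P⁻¹ = [[1, 1, 0], [3, 2, 0], [-2, 0, 1]].
B² = P·diag(9, 4, 36)·P⁻¹ = [[-6, -10, 0], [15, 19, 0], [-84, -20, 36]].
The requested entry is 36.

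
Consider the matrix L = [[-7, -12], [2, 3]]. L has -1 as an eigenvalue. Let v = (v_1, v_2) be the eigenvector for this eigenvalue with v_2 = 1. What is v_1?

L + 1I = [[-6, -12], [2, 4]].
Solving (L + 1I)v = 0 gives the eigenspace spanned by (-2, 1).
With v_2 = 1, v = (-2, 1), so v_1 = -2.

-2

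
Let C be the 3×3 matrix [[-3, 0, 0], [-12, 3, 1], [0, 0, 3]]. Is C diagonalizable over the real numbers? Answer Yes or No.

No

Characteristic polynomial: p(s) = s^3 - 3s^2 - 9s + 27 = (s - 3)^2(s + 3).
s = 3 has algebraic multiplicity 2; rank(C − 3I) = 2, so geometric multiplicity = 1.
Geometric multiplicity < algebraic multiplicity, so C is not diagonalizable.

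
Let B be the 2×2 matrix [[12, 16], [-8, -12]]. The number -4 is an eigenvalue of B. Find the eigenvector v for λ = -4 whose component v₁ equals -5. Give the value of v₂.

B + 4I = [[16, 16], [-8, -8]].
Solving (B + 4I)v = 0 gives the eigenspace spanned by (-5, 5).
With v₁ = -5, v = (-5, 5), so v₂ = 5.

5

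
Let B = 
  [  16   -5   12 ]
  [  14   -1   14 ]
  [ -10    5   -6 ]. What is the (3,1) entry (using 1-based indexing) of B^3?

-130

Characteristic polynomial: t^3 - 9t^2 + 14t + 24 = (t - 6)(t - 4)(t + 1), so the eigenvalues are -1, 4, 6.
t=-1: eigenvector (1, 1, -1).
t=6: eigenvector (-1, -2, 0).
t=4: eigenvector (1, 0, -1).
P = [[1, -1, 1], [1, -2, 0], [-1, 0, -1]], D = diag(-1, 6, 4), P⁻¹ = [[-2, 1, -2], [-1, 0, -1], [2, -1, 1]].
B³ = P·diag(-1, 216, 64)·P⁻¹ = [[346, -65, 282], [434, -1, 434], [-130, 65, -66]].
The requested entry is -130.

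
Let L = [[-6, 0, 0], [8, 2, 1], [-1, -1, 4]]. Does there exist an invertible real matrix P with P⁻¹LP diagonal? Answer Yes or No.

No

Characteristic polynomial: p(t) = t^3 - 27t + 54 = (t - 3)^2(t + 6).
t = 3 has algebraic multiplicity 2; rank(L − 3I) = 2, so geometric multiplicity = 1.
Geometric multiplicity < algebraic multiplicity, so L is not diagonalizable.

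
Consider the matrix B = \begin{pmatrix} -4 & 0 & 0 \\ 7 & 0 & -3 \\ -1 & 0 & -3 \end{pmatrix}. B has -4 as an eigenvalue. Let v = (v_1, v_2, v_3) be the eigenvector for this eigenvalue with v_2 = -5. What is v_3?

B + 4I = [[0, 0, 0], [7, 4, -3], [-1, 0, 1]].
Solving (B + 4I)v = 0 gives the eigenspace spanned by (5, -5, 5).
With v_2 = -5, v = (5, -5, 5), so v_3 = 5.

5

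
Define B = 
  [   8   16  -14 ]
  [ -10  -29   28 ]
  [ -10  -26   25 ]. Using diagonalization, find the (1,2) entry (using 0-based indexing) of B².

Characteristic polynomial: s^3 - 4s^2 - 9s + 36 = (s - 4)(s - 3)(s + 3), so the eigenvalues are -3, 3, 4.
s=4: eigenvector (1, -2, -2).
s=3: eigenvector (-2, 5, 5).
s=-3: eigenvector (2, -4, -3).
P = [[1, -2, 2], [-2, 5, -4], [-2, 5, -3]], D = diag(4, 3, -3), P⁻¹ = [[5, 4, -2], [2, 1, 0], [0, -1, 1]].
B² = P·diag(16, 9, 9)·P⁻¹ = [[44, 28, -14], [-70, -47, 28], [-70, -56, 37]].
The requested entry is 28.

28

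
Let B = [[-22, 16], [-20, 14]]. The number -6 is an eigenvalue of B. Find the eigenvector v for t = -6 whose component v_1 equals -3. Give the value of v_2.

-3

B + 6I = [[-16, 16], [-20, 20]].
Solving (B + 6I)v = 0 gives the eigenspace spanned by (-3, -3).
With v_1 = -3, v = (-3, -3), so v_2 = -3.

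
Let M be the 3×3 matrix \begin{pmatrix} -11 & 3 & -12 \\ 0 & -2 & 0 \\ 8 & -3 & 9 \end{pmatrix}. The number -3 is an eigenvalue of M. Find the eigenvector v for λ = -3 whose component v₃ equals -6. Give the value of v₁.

9

M + 3I = [[-8, 3, -12], [0, 1, 0], [8, -3, 12]].
Solving (M + 3I)v = 0 gives the eigenspace spanned by (9, 0, -6).
With v₃ = -6, v = (9, 0, -6), so v₁ = 9.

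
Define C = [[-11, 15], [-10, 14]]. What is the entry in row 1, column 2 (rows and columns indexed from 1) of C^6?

Characteristic polynomial: t^2 - 3t - 4 = (t - 4)(t + 1), so the eigenvalues are -1, 4.
t=4: eigenvector (1, 1).
t=-1: eigenvector (3, 2).
P = [[1, 3], [1, 2]], D = diag(4, -1), P⁻¹ = [[-2, 3], [1, -1]].
C⁶ = P·diag(4096, 1)·P⁻¹ = [[-8189, 12285], [-8190, 12286]].
The requested entry is 12285.

12285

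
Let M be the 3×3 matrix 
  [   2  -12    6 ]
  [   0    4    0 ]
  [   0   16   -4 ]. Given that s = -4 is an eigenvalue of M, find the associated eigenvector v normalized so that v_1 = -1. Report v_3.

M + 4I = [[6, -12, 6], [0, 8, 0], [0, 16, 0]].
Solving (M + 4I)v = 0 gives the eigenspace spanned by (-1, 0, 1).
With v_1 = -1, v = (-1, 0, 1), so v_3 = 1.

1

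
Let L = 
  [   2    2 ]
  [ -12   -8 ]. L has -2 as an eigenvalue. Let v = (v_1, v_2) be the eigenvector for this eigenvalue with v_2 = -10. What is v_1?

5

L + 2I = [[4, 2], [-12, -6]].
Solving (L + 2I)v = 0 gives the eigenspace spanned by (5, -10).
With v_2 = -10, v = (5, -10), so v_1 = 5.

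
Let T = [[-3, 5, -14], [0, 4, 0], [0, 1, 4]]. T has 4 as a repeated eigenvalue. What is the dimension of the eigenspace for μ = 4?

T − 4I = [[-7, 5, -14], [0, 0, 0], [0, 1, 0]].
This matrix has rank 2, so its null space has dimension 3 − 2 = 1.

1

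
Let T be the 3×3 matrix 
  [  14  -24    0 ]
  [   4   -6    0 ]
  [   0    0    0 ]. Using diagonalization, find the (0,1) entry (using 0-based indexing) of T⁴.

Characteristic polynomial: r^3 - 8r^2 + 12r = r(r - 6)(r - 2), so the eigenvalues are 0, 2, 6.
r=6: eigenvector (3, 1, 0).
r=2: eigenvector (2, 1, 0).
r=0: eigenvector (0, 0, 1).
P = [[3, 2, 0], [1, 1, 0], [0, 0, 1]], D = diag(6, 2, 0), P⁻¹ = [[1, -2, 0], [-1, 3, 0], [0, 0, 1]].
T⁴ = P·diag(1296, 16, 0)·P⁻¹ = [[3856, -7680, 0], [1280, -2544, 0], [0, 0, 0]].
The requested entry is -7680.

-7680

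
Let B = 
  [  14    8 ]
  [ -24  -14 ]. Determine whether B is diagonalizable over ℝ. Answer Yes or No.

Characteristic polynomial: p(r) = r^2 - 4 = (r - 2)(r + 2).
All 2 eigenvalues are distinct, so B is diagonalizable.

Yes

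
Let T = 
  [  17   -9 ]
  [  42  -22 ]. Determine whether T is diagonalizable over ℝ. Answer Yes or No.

Yes

Characteristic polynomial: p(s) = s^2 + 5s + 4 = (s + 1)(s + 4).
All 2 eigenvalues are distinct, so T is diagonalizable.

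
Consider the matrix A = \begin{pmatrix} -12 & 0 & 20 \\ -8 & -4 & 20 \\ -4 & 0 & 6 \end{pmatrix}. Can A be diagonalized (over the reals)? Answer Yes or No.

Yes

Characteristic polynomial: p(s) = s^3 + 10s^2 + 32s + 32 = (s + 2)(s + 4)^2.
s = -4 has algebraic multiplicity 2; rank(A + 4I) = 1, so geometric multiplicity = 2.
Every eigenvalue has geometric = algebraic multiplicity, so A is diagonalizable.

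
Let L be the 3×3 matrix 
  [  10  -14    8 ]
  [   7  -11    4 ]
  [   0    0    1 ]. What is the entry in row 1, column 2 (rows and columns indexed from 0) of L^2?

Characteristic polynomial: r^3 - 13r + 12 = (r - 3)(r - 1)(r + 4), so the eigenvalues are -4, 1, 3.
r=-4: eigenvector (1, 1, 0).
r=3: eigenvector (2, 1, 0).
r=1: eigenvector (-4, -2, 1).
P = [[1, 2, -4], [1, 1, -2], [0, 0, 1]], D = diag(-4, 3, 1), P⁻¹ = [[-1, 2, 0], [1, -1, 2], [0, 0, 1]].
L² = P·diag(16, 9, 1)·P⁻¹ = [[2, 14, 32], [-7, 23, 16], [0, 0, 1]].
The requested entry is 16.

16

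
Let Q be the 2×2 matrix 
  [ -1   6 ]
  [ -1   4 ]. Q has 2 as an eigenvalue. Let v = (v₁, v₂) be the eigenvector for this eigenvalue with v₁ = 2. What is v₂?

Q − 2I = [[-3, 6], [-1, 2]].
Solving (Q − 2I)v = 0 gives the eigenspace spanned by (2, 1).
With v₁ = 2, v = (2, 1), so v₂ = 1.

1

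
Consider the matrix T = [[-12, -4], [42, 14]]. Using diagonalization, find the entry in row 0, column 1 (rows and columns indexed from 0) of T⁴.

-32

Characteristic polynomial: s^2 - 2s = s(s - 2), so the eigenvalues are 0, 2.
s=0: eigenvector (1, -3).
s=2: eigenvector (-2, 7).
P = [[1, -2], [-3, 7]], D = diag(0, 2), P⁻¹ = [[7, 2], [3, 1]].
T⁴ = P·diag(0, 16)·P⁻¹ = [[-96, -32], [336, 112]].
The requested entry is -32.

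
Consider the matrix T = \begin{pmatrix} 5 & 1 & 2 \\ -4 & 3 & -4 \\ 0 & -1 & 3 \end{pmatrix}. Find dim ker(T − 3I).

1

T − 3I = [[2, 1, 2], [-4, 0, -4], [0, -1, 0]].
This matrix has rank 2, so its null space has dimension 3 − 2 = 1.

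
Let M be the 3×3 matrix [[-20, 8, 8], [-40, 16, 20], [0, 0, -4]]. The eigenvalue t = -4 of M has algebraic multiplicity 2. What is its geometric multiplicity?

M + 4I = [[-16, 8, 8], [-40, 20, 20], [0, 0, 0]].
This matrix has rank 1, so its null space has dimension 3 − 1 = 2.

2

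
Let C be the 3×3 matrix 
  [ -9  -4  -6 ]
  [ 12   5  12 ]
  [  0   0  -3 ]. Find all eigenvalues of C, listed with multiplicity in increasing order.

-3, -3, -1

Characteristic polynomial: p(λ) = λ^3 + 7λ^2 + 15λ + 9 = (λ + 1)(λ + 3)^2.
Roots (with multiplicity): -3, -3, -1.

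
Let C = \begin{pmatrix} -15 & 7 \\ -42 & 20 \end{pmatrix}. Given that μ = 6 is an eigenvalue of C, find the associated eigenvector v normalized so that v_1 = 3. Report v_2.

9

C − 6I = [[-21, 7], [-42, 14]].
Solving (C − 6I)v = 0 gives the eigenspace spanned by (3, 9).
With v_1 = 3, v = (3, 9), so v_2 = 9.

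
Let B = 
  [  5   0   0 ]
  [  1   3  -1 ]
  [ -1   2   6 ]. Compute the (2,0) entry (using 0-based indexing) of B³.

Characteristic polynomial: r^3 - 14r^2 + 65r - 100 = (r - 5)^2(r - 4), so the eigenvalues are 4, 5, 5.
r=5: eigenvector (1, 1, -1).
r=4: eigenvector (0, 1, -1).
r=5: eigenvector (0, -1, 2).
P = [[1, 0, 0], [1, 1, -1], [-1, -1, 2]], D = diag(5, 4, 5), P⁻¹ = [[1, 0, 0], [-1, 2, 1], [0, 1, 1]].
B³ = P·diag(125, 64, 125)·P⁻¹ = [[125, 0, 0], [61, 3, -61], [-61, 122, 186]].
The requested entry is -61.

-61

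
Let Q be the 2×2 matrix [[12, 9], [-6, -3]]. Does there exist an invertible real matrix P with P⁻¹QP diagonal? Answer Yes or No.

Yes

Characteristic polynomial: p(μ) = μ^2 - 9μ + 18 = (μ - 6)(μ - 3).
All 2 eigenvalues are distinct, so Q is diagonalizable.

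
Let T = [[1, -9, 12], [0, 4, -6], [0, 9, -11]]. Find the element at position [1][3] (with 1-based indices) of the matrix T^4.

-1842

Characteristic polynomial: s^3 + 6s^2 + 3s - 10 = (s - 1)(s + 2)(s + 5), so the eigenvalues are -5, -2, 1.
s=1: eigenvector (1, 0, 0).
s=-2: eigenvector (-1, 1, 1).
s=-5: eigenvector (-3, 2, 3).
P = [[1, -1, -3], [0, 1, 2], [0, 1, 3]], D = diag(1, -2, -5), P⁻¹ = [[1, 0, 1], [0, 3, -2], [0, -1, 1]].
T⁴ = P·diag(1, 16, 625)·P⁻¹ = [[1, 1827, -1842], [0, -1202, 1218], [0, -1827, 1843]].
The requested entry is -1842.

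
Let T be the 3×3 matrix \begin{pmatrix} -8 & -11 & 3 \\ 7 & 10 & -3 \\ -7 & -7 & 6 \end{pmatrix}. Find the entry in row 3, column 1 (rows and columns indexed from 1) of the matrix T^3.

-217

Characteristic polynomial: s^3 - 8s^2 + 9s + 18 = (s - 6)(s - 3)(s + 1), so the eigenvalues are -1, 3, 6.
s=3: eigenvector (-1, 1, 0).
s=6: eigenvector (-1, 1, -1).
s=-1: eigenvector (2, -1, 1).
P = [[-1, -1, 2], [1, 1, -1], [0, -1, 1]], D = diag(3, 6, -1), P⁻¹ = [[0, 1, 1], [1, 1, -1], [1, 1, 0]].
T³ = P·diag(27, 216, -1)·P⁻¹ = [[-218, -245, 189], [217, 244, -189], [-217, -217, 216]].
The requested entry is -217.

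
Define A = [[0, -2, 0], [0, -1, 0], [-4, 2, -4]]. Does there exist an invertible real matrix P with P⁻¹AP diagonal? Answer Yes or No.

Yes

Characteristic polynomial: p(μ) = μ^3 + 5μ^2 + 4μ = μ(μ + 1)(μ + 4).
All 3 eigenvalues are distinct, so A is diagonalizable.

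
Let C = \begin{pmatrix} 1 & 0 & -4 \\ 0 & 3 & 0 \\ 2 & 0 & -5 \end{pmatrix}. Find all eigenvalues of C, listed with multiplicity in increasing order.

Characteristic polynomial: p(λ) = λ^3 + λ^2 - 9λ - 9 = (λ - 3)(λ + 1)(λ + 3).
Roots (with multiplicity): -3, -1, 3.

-3, -1, 3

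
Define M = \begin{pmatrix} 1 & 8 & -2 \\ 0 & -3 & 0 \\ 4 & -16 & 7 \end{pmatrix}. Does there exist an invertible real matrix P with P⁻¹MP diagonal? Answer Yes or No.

Yes

Characteristic polynomial: p(μ) = μ^3 - 5μ^2 - 9μ + 45 = (μ - 5)(μ - 3)(μ + 3).
All 3 eigenvalues are distinct, so M is diagonalizable.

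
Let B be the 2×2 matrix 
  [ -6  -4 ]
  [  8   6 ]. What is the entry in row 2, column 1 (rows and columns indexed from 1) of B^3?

32

Characteristic polynomial: μ^2 - 4 = (μ - 2)(μ + 2), so the eigenvalues are -2, 2.
μ=2: eigenvector (-1, 2).
μ=-2: eigenvector (-1, 1).
P = [[-1, -1], [2, 1]], D = diag(2, -2), P⁻¹ = [[1, 1], [-2, -1]].
B³ = P·diag(8, -8)·P⁻¹ = [[-24, -16], [32, 24]].
The requested entry is 32.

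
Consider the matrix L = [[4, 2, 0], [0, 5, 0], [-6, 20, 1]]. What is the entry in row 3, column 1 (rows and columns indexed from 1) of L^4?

Characteristic polynomial: λ^3 - 10λ^2 + 29λ - 20 = (λ - 5)(λ - 4)(λ - 1), so the eigenvalues are 1, 4, 5.
λ=4: eigenvector (1, 0, -2).
λ=5: eigenvector (2, 1, 2).
λ=1: eigenvector (0, 0, 1).
P = [[1, 2, 0], [0, 1, 0], [-2, 2, 1]], D = diag(4, 5, 1), P⁻¹ = [[1, -2, 0], [0, 1, 0], [2, -6, 1]].
L⁴ = P·diag(256, 625, 1)·P⁻¹ = [[256, 738, 0], [0, 625, 0], [-510, 2268, 1]].
The requested entry is -510.

-510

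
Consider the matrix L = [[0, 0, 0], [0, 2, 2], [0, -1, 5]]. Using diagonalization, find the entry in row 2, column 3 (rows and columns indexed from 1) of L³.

Characteristic polynomial: s^3 - 7s^2 + 12s = s(s - 4)(s - 3), so the eigenvalues are 0, 3, 4.
s=0: eigenvector (1, 0, 0).
s=4: eigenvector (0, 1, 1).
s=3: eigenvector (0, -2, -1).
P = [[1, 0, 0], [0, 1, -2], [0, 1, -1]], D = diag(0, 4, 3), P⁻¹ = [[1, 0, 0], [0, -1, 2], [0, -1, 1]].
L³ = P·diag(0, 64, 27)·P⁻¹ = [[0, 0, 0], [0, -10, 74], [0, -37, 101]].
The requested entry is 74.

74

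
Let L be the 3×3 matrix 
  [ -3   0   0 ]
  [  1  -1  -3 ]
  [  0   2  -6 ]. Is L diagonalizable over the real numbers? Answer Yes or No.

No

Characteristic polynomial: p(r) = r^3 + 10r^2 + 33r + 36 = (r + 3)^2(r + 4).
r = -3 has algebraic multiplicity 2; rank(L + 3I) = 2, so geometric multiplicity = 1.
Geometric multiplicity < algebraic multiplicity, so L is not diagonalizable.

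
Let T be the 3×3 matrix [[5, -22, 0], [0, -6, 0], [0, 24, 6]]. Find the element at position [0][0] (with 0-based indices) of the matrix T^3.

Characteristic polynomial: λ^3 - 5λ^2 - 36λ + 180 = (λ - 6)(λ - 5)(λ + 6), so the eigenvalues are -6, 5, 6.
λ=5: eigenvector (1, 0, 0).
λ=6: eigenvector (0, 0, 1).
λ=-6: eigenvector (2, 1, -2).
P = [[1, 0, 2], [0, 0, 1], [0, 1, -2]], D = diag(5, 6, -6), P⁻¹ = [[1, -2, 0], [0, 2, 1], [0, 1, 0]].
T³ = P·diag(125, 216, -216)·P⁻¹ = [[125, -682, 0], [0, -216, 0], [0, 864, 216]].
The requested entry is 125.

125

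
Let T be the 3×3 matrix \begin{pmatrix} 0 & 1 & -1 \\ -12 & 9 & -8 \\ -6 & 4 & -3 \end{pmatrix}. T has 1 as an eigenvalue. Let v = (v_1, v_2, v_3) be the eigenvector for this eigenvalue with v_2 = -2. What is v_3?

-2

T − 1I = [[-1, 1, -1], [-12, 8, -8], [-6, 4, -4]].
Solving (T − 1I)v = 0 gives the eigenspace spanned by (0, -2, -2).
With v_2 = -2, v = (0, -2, -2), so v_3 = -2.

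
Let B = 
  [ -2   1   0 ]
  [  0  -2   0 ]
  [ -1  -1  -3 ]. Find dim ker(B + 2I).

B + 2I = [[0, 1, 0], [0, 0, 0], [-1, -1, -1]].
This matrix has rank 2, so its null space has dimension 3 − 2 = 1.

1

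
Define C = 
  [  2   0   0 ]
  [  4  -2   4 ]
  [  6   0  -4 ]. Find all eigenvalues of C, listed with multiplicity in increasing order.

Characteristic polynomial: p(r) = r^3 + 4r^2 - 4r - 16 = (r - 2)(r + 2)(r + 4).
Roots (with multiplicity): -4, -2, 2.

-4, -2, 2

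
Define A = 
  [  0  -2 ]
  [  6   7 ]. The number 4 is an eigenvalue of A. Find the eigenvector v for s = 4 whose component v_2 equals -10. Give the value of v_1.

5

A − 4I = [[-4, -2], [6, 3]].
Solving (A − 4I)v = 0 gives the eigenspace spanned by (5, -10).
With v_2 = -10, v = (5, -10), so v_1 = 5.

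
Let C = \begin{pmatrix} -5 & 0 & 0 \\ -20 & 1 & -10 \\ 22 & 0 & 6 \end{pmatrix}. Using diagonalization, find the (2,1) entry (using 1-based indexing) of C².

Characteristic polynomial: t^3 - 2t^2 - 29t + 30 = (t - 6)(t - 1)(t + 5), so the eigenvalues are -5, 1, 6.
t=-5: eigenvector (1, 0, -2).
t=1: eigenvector (0, 1, 0).
t=6: eigenvector (0, -2, 1).
P = [[1, 0, 0], [0, 1, -2], [-2, 0, 1]], D = diag(-5, 1, 6), P⁻¹ = [[1, 0, 0], [4, 1, 2], [2, 0, 1]].
C² = P·diag(25, 1, 36)·P⁻¹ = [[25, 0, 0], [-140, 1, -70], [22, 0, 36]].
The requested entry is -140.

-140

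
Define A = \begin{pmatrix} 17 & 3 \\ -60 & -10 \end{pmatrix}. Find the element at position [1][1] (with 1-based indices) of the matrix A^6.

Characteristic polynomial: t^2 - 7t + 10 = (t - 5)(t - 2), so the eigenvalues are 2, 5.
t=5: eigenvector (1, -4).
t=2: eigenvector (-1, 5).
P = [[1, -1], [-4, 5]], D = diag(5, 2), P⁻¹ = [[5, 1], [4, 1]].
A⁶ = P·diag(15625, 64)·P⁻¹ = [[77869, 15561], [-311220, -62180]].
The requested entry is 77869.

77869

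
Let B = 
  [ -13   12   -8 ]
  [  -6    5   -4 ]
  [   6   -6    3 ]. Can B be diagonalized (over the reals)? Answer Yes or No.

Yes

Characteristic polynomial: p(λ) = λ^3 + 5λ^2 + 7λ + 3 = (λ + 1)^2(λ + 3).
λ = -1 has algebraic multiplicity 2; rank(B + 1I) = 1, so geometric multiplicity = 2.
Every eigenvalue has geometric = algebraic multiplicity, so B is diagonalizable.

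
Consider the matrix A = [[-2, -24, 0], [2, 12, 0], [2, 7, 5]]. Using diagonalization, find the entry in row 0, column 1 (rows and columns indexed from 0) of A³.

-1824

Characteristic polynomial: r^3 - 15r^2 + 74r - 120 = (r - 6)(r - 5)(r - 4), so the eigenvalues are 4, 5, 6.
r=4: eigenvector (4, -1, -1).
r=6: eigenvector (-3, 1, 1).
r=5: eigenvector (0, 0, 1).
P = [[4, -3, 0], [-1, 1, 0], [-1, 1, 1]], D = diag(4, 6, 5), P⁻¹ = [[1, 3, 0], [1, 4, 0], [0, -1, 1]].
A³ = P·diag(64, 216, 125)·P⁻¹ = [[-392, -1824, 0], [152, 672, 0], [152, 547, 125]].
The requested entry is -1824.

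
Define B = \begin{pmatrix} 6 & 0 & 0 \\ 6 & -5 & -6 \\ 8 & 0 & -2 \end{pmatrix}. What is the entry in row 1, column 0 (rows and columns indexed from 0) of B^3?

234

Characteristic polynomial: r^3 + r^2 - 32r - 60 = (r - 6)(r + 2)(r + 5), so the eigenvalues are -5, -2, 6.
r=6: eigenvector (1, 0, 1).
r=-5: eigenvector (0, 1, 0).
r=-2: eigenvector (0, -2, 1).
P = [[1, 0, 0], [0, 1, -2], [1, 0, 1]], D = diag(6, -5, -2), P⁻¹ = [[1, 0, 0], [-2, 1, 2], [-1, 0, 1]].
B³ = P·diag(216, -125, -8)·P⁻¹ = [[216, 0, 0], [234, -125, -234], [224, 0, -8]].
The requested entry is 234.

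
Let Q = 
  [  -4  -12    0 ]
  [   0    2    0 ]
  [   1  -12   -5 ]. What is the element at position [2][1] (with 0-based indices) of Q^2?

Characteristic polynomial: s^3 + 7s^2 + 2s - 40 = (s - 2)(s + 4)(s + 5), so the eigenvalues are -5, -4, 2.
s=-4: eigenvector (1, 0, 1).
s=-5: eigenvector (0, 0, 1).
s=2: eigenvector (-2, 1, -2).
P = [[1, 0, -2], [0, 0, 1], [1, 1, -2]], D = diag(-4, -5, 2), P⁻¹ = [[1, 2, 0], [-1, 0, 1], [0, 1, 0]].
Q² = P·diag(16, 25, 4)·P⁻¹ = [[16, 24, 0], [0, 4, 0], [-9, 24, 25]].
The requested entry is 24.

24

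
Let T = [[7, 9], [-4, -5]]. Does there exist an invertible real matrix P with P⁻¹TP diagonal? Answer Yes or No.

Characteristic polynomial: p(s) = s^2 - 2s + 1 = (s - 1)^2.
s = 1 has algebraic multiplicity 2; rank(T − 1I) = 1, so geometric multiplicity = 1.
Geometric multiplicity < algebraic multiplicity, so T is not diagonalizable.

No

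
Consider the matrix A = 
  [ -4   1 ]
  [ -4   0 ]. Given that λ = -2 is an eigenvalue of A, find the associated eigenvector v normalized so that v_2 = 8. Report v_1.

4

A + 2I = [[-2, 1], [-4, 2]].
Solving (A + 2I)v = 0 gives the eigenspace spanned by (4, 8).
With v_2 = 8, v = (4, 8), so v_1 = 4.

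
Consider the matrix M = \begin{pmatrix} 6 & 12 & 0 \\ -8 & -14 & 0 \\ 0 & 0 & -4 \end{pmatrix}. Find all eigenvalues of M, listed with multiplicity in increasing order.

-6, -4, -2

Characteristic polynomial: p(r) = r^3 + 12r^2 + 44r + 48 = (r + 2)(r + 4)(r + 6).
Roots (with multiplicity): -6, -4, -2.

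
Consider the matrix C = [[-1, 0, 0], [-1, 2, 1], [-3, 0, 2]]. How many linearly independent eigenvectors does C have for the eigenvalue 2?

C − 2I = [[-3, 0, 0], [-1, 0, 1], [-3, 0, 0]].
This matrix has rank 2, so its null space has dimension 3 − 2 = 1.

1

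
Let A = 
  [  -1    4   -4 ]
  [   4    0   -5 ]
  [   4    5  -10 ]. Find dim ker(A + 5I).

1

A + 5I = [[4, 4, -4], [4, 5, -5], [4, 5, -5]].
This matrix has rank 2, so its null space has dimension 3 − 2 = 1.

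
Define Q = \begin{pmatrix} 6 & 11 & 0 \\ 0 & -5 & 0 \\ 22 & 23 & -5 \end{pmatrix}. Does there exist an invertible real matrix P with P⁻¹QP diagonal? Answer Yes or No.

No

Characteristic polynomial: p(s) = s^3 + 4s^2 - 35s - 150 = (s - 6)(s + 5)^2.
s = -5 has algebraic multiplicity 2; rank(Q + 5I) = 2, so geometric multiplicity = 1.
Geometric multiplicity < algebraic multiplicity, so Q is not diagonalizable.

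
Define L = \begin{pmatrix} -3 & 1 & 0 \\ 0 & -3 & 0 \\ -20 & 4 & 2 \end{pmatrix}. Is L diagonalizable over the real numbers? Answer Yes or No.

No

Characteristic polynomial: p(λ) = λ^3 + 4λ^2 - 3λ - 18 = (λ - 2)(λ + 3)^2.
λ = -3 has algebraic multiplicity 2; rank(L + 3I) = 2, so geometric multiplicity = 1.
Geometric multiplicity < algebraic multiplicity, so L is not diagonalizable.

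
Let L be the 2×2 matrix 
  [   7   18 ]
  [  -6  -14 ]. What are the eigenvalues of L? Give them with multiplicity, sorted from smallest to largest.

-5, -2

Characteristic polynomial: p(μ) = μ^2 + 7μ + 10 = (μ + 2)(μ + 5).
Roots (with multiplicity): -5, -2.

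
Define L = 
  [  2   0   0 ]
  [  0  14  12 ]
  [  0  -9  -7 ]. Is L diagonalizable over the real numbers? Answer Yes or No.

Characteristic polynomial: p(t) = t^3 - 9t^2 + 24t - 20 = (t - 5)(t - 2)^2.
t = 2 has algebraic multiplicity 2; rank(L − 2I) = 1, so geometric multiplicity = 2.
Every eigenvalue has geometric = algebraic multiplicity, so L is diagonalizable.

Yes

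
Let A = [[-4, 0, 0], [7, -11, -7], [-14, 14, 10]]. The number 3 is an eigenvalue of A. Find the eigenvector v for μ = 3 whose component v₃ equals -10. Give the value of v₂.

5

A − 3I = [[-7, 0, 0], [7, -14, -7], [-14, 14, 7]].
Solving (A − 3I)v = 0 gives the eigenspace spanned by (0, 5, -10).
With v₃ = -10, v = (0, 5, -10), so v₂ = 5.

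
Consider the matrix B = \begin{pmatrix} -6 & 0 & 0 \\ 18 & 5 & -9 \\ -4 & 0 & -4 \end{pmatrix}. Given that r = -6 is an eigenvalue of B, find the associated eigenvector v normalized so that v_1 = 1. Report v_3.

2

B + 6I = [[0, 0, 0], [18, 11, -9], [-4, 0, 2]].
Solving (B + 6I)v = 0 gives the eigenspace spanned by (1, 0, 2).
With v_1 = 1, v = (1, 0, 2), so v_3 = 2.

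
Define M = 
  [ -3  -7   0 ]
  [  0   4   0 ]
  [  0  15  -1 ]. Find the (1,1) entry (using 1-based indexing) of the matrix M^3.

Characteristic polynomial: r^3 - 13r - 12 = (r - 4)(r + 1)(r + 3), so the eigenvalues are -3, -1, 4.
r=-3: eigenvector (1, 0, 0).
r=4: eigenvector (-1, 1, 3).
r=-1: eigenvector (0, 0, 1).
P = [[1, -1, 0], [0, 1, 0], [0, 3, 1]], D = diag(-3, 4, -1), P⁻¹ = [[1, 1, 0], [0, 1, 0], [0, -3, 1]].
M³ = P·diag(-27, 64, -1)·P⁻¹ = [[-27, -91, 0], [0, 64, 0], [0, 195, -1]].
The requested entry is -27.

-27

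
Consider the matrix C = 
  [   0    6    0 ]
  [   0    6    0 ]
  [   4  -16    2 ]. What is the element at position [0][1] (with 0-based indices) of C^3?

216

Characteristic polynomial: t^3 - 8t^2 + 12t = t(t - 6)(t - 2), so the eigenvalues are 0, 2, 6.
t=0: eigenvector (1, 0, -2).
t=6: eigenvector (1, 1, -3).
t=2: eigenvector (0, 0, 1).
P = [[1, 1, 0], [0, 1, 0], [-2, -3, 1]], D = diag(0, 6, 2), P⁻¹ = [[1, -1, 0], [0, 1, 0], [2, 1, 1]].
C³ = P·diag(0, 216, 8)·P⁻¹ = [[0, 216, 0], [0, 216, 0], [16, -640, 8]].
The requested entry is 216.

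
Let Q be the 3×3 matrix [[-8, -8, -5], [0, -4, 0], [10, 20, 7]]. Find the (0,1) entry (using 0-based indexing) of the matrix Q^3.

Characteristic polynomial: λ^3 + 5λ^2 - 2λ - 24 = (λ - 2)(λ + 3)(λ + 4), so the eigenvalues are -4, -3, 2.
λ=-3: eigenvector (1, 0, -1).
λ=-4: eigenvector (-2, 1, 0).
λ=2: eigenvector (1, 0, -2).
P = [[1, -2, 1], [0, 1, 0], [-1, 0, -2]], D = diag(-3, -4, 2), P⁻¹ = [[2, 4, 1], [0, 1, 0], [-1, -2, -1]].
Q³ = P·diag(-27, -64, 8)·P⁻¹ = [[-62, 4, -35], [0, -64, 0], [70, 140, 43]].
The requested entry is 4.

4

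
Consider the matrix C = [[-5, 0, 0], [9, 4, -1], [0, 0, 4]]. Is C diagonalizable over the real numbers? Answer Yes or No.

No

Characteristic polynomial: p(λ) = λ^3 - 3λ^2 - 24λ + 80 = (λ - 4)^2(λ + 5).
λ = 4 has algebraic multiplicity 2; rank(C − 4I) = 2, so geometric multiplicity = 1.
Geometric multiplicity < algebraic multiplicity, so C is not diagonalizable.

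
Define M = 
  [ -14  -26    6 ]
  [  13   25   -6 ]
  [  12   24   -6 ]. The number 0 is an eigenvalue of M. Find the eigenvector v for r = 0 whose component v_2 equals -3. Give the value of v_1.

3

M = [[-14, -26, 6], [13, 25, -6], [12, 24, -6]].
Solving (M)v = 0 gives the eigenspace spanned by (3, -3, -6).
With v_2 = -3, v = (3, -3, -6), so v_1 = 3.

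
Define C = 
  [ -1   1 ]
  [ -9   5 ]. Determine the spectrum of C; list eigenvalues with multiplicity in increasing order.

Characteristic polynomial: p(r) = r^2 - 4r + 4 = (r - 2)^2.
Roots (with multiplicity): 2, 2.

2, 2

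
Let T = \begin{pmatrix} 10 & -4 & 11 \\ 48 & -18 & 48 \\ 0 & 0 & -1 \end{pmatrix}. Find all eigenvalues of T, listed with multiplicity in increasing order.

-6, -2, -1

Characteristic polynomial: p(s) = s^3 + 9s^2 + 20s + 12 = (s + 1)(s + 2)(s + 6).
Roots (with multiplicity): -6, -2, -1.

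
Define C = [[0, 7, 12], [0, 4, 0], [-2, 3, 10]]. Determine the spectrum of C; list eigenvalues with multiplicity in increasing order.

Characteristic polynomial: p(s) = s^3 - 14s^2 + 64s - 96 = (s - 6)(s - 4)^2.
Roots (with multiplicity): 4, 4, 6.

4, 4, 6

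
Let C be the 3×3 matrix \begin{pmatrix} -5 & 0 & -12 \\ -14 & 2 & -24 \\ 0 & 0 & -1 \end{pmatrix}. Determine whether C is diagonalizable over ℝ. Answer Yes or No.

Characteristic polynomial: p(λ) = λ^3 + 4λ^2 - 7λ - 10 = (λ - 2)(λ + 1)(λ + 5).
All 3 eigenvalues are distinct, so C is diagonalizable.

Yes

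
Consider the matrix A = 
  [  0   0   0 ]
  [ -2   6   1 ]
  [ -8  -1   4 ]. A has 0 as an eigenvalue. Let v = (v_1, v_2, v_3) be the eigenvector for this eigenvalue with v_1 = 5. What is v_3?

A = [[0, 0, 0], [-2, 6, 1], [-8, -1, 4]].
Solving (A)v = 0 gives the eigenspace spanned by (5, 0, 10).
With v_1 = 5, v = (5, 0, 10), so v_3 = 10.

10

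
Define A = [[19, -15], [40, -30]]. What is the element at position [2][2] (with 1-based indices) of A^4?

Characteristic polynomial: s^2 + 11s + 30 = (s + 5)(s + 6), so the eigenvalues are -6, -5.
s=-5: eigenvector (-5, -8).
s=-6: eigenvector (-3, -5).
P = [[-5, -3], [-8, -5]], D = diag(-5, -6), P⁻¹ = [[-5, 3], [8, -5]].
A⁴ = P·diag(625, 1296)·P⁻¹ = [[-15479, 10065], [-26840, 17400]].
The requested entry is 17400.

17400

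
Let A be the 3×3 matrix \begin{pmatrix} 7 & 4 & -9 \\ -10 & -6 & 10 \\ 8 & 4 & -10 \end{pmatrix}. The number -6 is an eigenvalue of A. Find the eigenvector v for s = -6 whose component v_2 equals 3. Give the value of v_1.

A + 6I = [[13, 4, -9], [-10, 0, 10], [8, 4, -4]].
Solving (A + 6I)v = 0 gives the eigenspace spanned by (-3, 3, -3).
With v_2 = 3, v = (-3, 3, -3), so v_1 = -3.

-3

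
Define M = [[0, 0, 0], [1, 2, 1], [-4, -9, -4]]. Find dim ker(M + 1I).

M + 1I = [[1, 0, 0], [1, 3, 1], [-4, -9, -3]].
This matrix has rank 2, so its null space has dimension 3 − 2 = 1.

1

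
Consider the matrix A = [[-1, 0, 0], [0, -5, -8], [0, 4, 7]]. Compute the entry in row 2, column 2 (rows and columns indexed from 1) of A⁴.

-79

Characteristic polynomial: s^3 - s^2 - 5s - 3 = (s - 3)(s + 1)^2, so the eigenvalues are -1, -1, 3.
s=-1: eigenvector (1, 0, 0).
s=-1: eigenvector (0, 2, -1).
s=3: eigenvector (0, 1, -1).
P = [[1, 0, 0], [0, 2, 1], [0, -1, -1]], D = diag(-1, -1, 3), P⁻¹ = [[1, 0, 0], [0, 1, 1], [0, -1, -2]].
A⁴ = P·diag(1, 1, 81)·P⁻¹ = [[1, 0, 0], [0, -79, -160], [0, 80, 161]].
The requested entry is -79.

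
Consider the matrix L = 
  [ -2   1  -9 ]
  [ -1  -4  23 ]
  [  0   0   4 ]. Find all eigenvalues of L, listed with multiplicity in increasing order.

-3, -3, 4

Characteristic polynomial: p(λ) = λ^3 + 2λ^2 - 15λ - 36 = (λ - 4)(λ + 3)^2.
Roots (with multiplicity): -3, -3, 4.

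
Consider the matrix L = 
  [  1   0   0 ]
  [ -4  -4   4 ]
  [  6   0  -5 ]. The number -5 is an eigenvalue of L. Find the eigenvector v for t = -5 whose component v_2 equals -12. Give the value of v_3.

3

L + 5I = [[6, 0, 0], [-4, 1, 4], [6, 0, 0]].
Solving (L + 5I)v = 0 gives the eigenspace spanned by (0, -12, 3).
With v_2 = -12, v = (0, -12, 3), so v_3 = 3.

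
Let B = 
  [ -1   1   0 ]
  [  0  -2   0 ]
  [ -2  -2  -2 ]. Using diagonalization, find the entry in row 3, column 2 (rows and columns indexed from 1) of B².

6

Characteristic polynomial: λ^3 + 5λ^2 + 8λ + 4 = (λ + 1)(λ + 2)^2, so the eigenvalues are -2, -2, -1.
λ=-1: eigenvector (1, 0, -2).
λ=-2: eigenvector (-1, 1, 0).
λ=-2: eigenvector (0, 0, 1).
P = [[1, -1, 0], [0, 1, 0], [-2, 0, 1]], D = diag(-1, -2, -2), P⁻¹ = [[1, 1, 0], [0, 1, 0], [2, 2, 1]].
B² = P·diag(1, 4, 4)·P⁻¹ = [[1, -3, 0], [0, 4, 0], [6, 6, 4]].
The requested entry is 6.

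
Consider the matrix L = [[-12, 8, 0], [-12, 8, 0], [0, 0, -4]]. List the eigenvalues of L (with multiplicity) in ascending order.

-4, -4, 0

Characteristic polynomial: p(t) = t^3 + 8t^2 + 16t = t(t + 4)^2.
Roots (with multiplicity): -4, -4, 0.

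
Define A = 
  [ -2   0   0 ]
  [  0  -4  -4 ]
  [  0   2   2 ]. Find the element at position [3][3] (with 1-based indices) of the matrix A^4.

-16

Characteristic polynomial: μ^3 + 4μ^2 + 4μ = μ(μ + 2)^2, so the eigenvalues are -2, -2, 0.
μ=-2: eigenvector (1, 0, 0).
μ=-2: eigenvector (2, 2, -1).
μ=0: eigenvector (0, 1, -1).
P = [[1, 2, 0], [0, 2, 1], [0, -1, -1]], D = diag(-2, -2, 0), P⁻¹ = [[1, -2, -2], [0, 1, 1], [0, -1, -2]].
A⁴ = P·diag(16, 16, 0)·P⁻¹ = [[16, 0, 0], [0, 32, 32], [0, -16, -16]].
The requested entry is -16.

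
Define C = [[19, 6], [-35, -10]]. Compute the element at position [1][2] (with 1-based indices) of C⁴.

2214

Characteristic polynomial: μ^2 - 9μ + 20 = (μ - 5)(μ - 4), so the eigenvalues are 4, 5.
μ=5: eigenvector (3, -7).
μ=4: eigenvector (-2, 5).
P = [[3, -2], [-7, 5]], D = diag(5, 4), P⁻¹ = [[5, 2], [7, 3]].
C⁴ = P·diag(625, 256)·P⁻¹ = [[5791, 2214], [-12915, -4910]].
The requested entry is 2214.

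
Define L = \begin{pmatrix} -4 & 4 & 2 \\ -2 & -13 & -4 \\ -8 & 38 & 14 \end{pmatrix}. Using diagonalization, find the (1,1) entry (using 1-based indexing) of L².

-8

Characteristic polynomial: r^3 + 3r^2 - 10r = r(r - 2)(r + 5), so the eigenvalues are -5, 0, 2.
r=2: eigenvector (1, -2, 7).
r=-5: eigenvector (0, 1, -2).
r=0: eigenvector (1, -2, 6).
P = [[1, 0, 1], [-2, 1, -2], [7, -2, 6]], D = diag(2, -5, 0), P⁻¹ = [[-2, 2, 1], [2, 1, 0], [3, -2, -1]].
L² = P·diag(4, 25, 0)·P⁻¹ = [[-8, 8, 4], [66, 9, -8], [-156, 6, 28]].
The requested entry is -8.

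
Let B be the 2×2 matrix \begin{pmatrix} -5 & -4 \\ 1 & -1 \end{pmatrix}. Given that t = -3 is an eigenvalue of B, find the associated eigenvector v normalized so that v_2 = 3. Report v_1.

-6

B + 3I = [[-2, -4], [1, 2]].
Solving (B + 3I)v = 0 gives the eigenspace spanned by (-6, 3).
With v_2 = 3, v = (-6, 3), so v_1 = -6.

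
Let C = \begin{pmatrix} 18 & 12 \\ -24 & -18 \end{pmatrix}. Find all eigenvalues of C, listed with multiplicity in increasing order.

Characteristic polynomial: p(λ) = λ^2 - 36 = (λ - 6)(λ + 6).
Roots (with multiplicity): -6, 6.

-6, 6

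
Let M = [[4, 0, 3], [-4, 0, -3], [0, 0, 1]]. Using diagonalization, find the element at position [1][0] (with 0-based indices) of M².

-16

Characteristic polynomial: λ^3 - 5λ^2 + 4λ = λ(λ - 4)(λ - 1), so the eigenvalues are 0, 1, 4.
λ=1: eigenvector (-1, 1, 1).
λ=0: eigenvector (0, 1, 0).
λ=4: eigenvector (1, -1, 0).
P = [[-1, 0, 1], [1, 1, -1], [1, 0, 0]], D = diag(1, 0, 4), P⁻¹ = [[0, 0, 1], [1, 1, 0], [1, 0, 1]].
M² = P·diag(1, 0, 16)·P⁻¹ = [[16, 0, 15], [-16, 0, -15], [0, 0, 1]].
The requested entry is -16.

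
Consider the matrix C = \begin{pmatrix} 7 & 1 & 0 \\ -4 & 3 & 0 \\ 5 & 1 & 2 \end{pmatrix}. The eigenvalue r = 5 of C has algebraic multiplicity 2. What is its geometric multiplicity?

C − 5I = [[2, 1, 0], [-4, -2, 0], [5, 1, -3]].
This matrix has rank 2, so its null space has dimension 3 − 2 = 1.

1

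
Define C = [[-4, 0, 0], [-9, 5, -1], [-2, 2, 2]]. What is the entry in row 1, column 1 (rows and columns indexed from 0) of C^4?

431

Characteristic polynomial: μ^3 - 3μ^2 - 16μ + 48 = (μ - 4)(μ - 3)(μ + 4), so the eigenvalues are -4, 3, 4.
μ=-4: eigenvector (1, 1, 0).
μ=3: eigenvector (0, 1, 2).
μ=4: eigenvector (0, 1, 1).
P = [[1, 0, 0], [1, 1, 1], [0, 2, 1]], D = diag(-4, 3, 4), P⁻¹ = [[1, 0, 0], [1, -1, 1], [-2, 2, -1]].
C⁴ = P·diag(256, 81, 256)·P⁻¹ = [[256, 0, 0], [-175, 431, -175], [-350, 350, -94]].
The requested entry is 431.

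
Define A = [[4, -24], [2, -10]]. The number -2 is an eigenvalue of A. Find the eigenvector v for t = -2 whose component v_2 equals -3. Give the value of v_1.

-12

A + 2I = [[6, -24], [2, -8]].
Solving (A + 2I)v = 0 gives the eigenspace spanned by (-12, -3).
With v_2 = -3, v = (-12, -3), so v_1 = -12.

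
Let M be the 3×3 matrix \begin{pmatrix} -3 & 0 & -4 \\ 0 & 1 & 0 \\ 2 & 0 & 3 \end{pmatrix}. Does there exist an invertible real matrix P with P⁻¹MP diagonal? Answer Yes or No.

Yes

Characteristic polynomial: p(r) = r^3 - r^2 - r + 1 = (r - 1)^2(r + 1).
r = 1 has algebraic multiplicity 2; rank(M − 1I) = 1, so geometric multiplicity = 2.
Every eigenvalue has geometric = algebraic multiplicity, so M is diagonalizable.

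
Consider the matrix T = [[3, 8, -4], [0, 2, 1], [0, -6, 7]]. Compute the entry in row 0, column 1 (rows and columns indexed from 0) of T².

64

Characteristic polynomial: λ^3 - 12λ^2 + 47λ - 60 = (λ - 5)(λ - 4)(λ - 3), so the eigenvalues are 3, 4, 5.
λ=3: eigenvector (1, 0, 0).
λ=4: eigenvector (0, 1, 2).
λ=5: eigenvector (-2, 1, 3).
P = [[1, 0, -2], [0, 1, 1], [0, 2, 3]], D = diag(3, 4, 5), P⁻¹ = [[1, -4, 2], [0, 3, -1], [0, -2, 1]].
T² = P·diag(9, 16, 25)·P⁻¹ = [[9, 64, -32], [0, -2, 9], [0, -54, 43]].
The requested entry is 64.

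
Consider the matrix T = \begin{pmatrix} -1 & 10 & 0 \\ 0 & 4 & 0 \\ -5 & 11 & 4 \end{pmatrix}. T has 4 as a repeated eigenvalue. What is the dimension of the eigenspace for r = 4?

T − 4I = [[-5, 10, 0], [0, 0, 0], [-5, 11, 0]].
This matrix has rank 2, so its null space has dimension 3 − 2 = 1.

1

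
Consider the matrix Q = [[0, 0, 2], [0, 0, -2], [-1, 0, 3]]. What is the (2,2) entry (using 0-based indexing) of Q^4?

31

Characteristic polynomial: μ^3 - 3μ^2 + 2μ = μ(μ - 2)(μ - 1), so the eigenvalues are 0, 1, 2.
μ=2: eigenvector (1, -1, 1).
μ=0: eigenvector (0, 1, 0).
μ=1: eigenvector (-2, 2, -1).
P = [[1, 0, -2], [-1, 1, 2], [1, 0, -1]], D = diag(2, 0, 1), P⁻¹ = [[-1, 0, 2], [1, 1, 0], [-1, 0, 1]].
Q⁴ = P·diag(16, 0, 1)·P⁻¹ = [[-14, 0, 30], [14, 0, -30], [-15, 0, 31]].
The requested entry is 31.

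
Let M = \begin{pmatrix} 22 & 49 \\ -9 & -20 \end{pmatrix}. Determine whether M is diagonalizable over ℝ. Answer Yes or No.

No

Characteristic polynomial: p(r) = r^2 - 2r + 1 = (r - 1)^2.
r = 1 has algebraic multiplicity 2; rank(M − 1I) = 1, so geometric multiplicity = 1.
Geometric multiplicity < algebraic multiplicity, so M is not diagonalizable.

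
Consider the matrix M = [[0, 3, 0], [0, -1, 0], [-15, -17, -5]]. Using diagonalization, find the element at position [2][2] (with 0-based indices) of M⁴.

Characteristic polynomial: μ^3 + 6μ^2 + 5μ = μ(μ + 1)(μ + 5), so the eigenvalues are -5, -1, 0.
μ=0: eigenvector (1, 0, -3).
μ=-1: eigenvector (-3, 1, 7).
μ=-5: eigenvector (0, 0, 1).
P = [[1, -3, 0], [0, 1, 0], [-3, 7, 1]], D = diag(0, -1, -5), P⁻¹ = [[1, 3, 0], [0, 1, 0], [3, 2, 1]].
M⁴ = P·diag(0, 1, 625)·P⁻¹ = [[0, -3, 0], [0, 1, 0], [1875, 1257, 625]].
The requested entry is 625.

625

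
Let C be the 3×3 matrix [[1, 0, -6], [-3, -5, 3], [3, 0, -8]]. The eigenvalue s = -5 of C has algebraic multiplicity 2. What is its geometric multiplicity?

2

C + 5I = [[6, 0, -6], [-3, 0, 3], [3, 0, -3]].
This matrix has rank 1, so its null space has dimension 3 − 1 = 2.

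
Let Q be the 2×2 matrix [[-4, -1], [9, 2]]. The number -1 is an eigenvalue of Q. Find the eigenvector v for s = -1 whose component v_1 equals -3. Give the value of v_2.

Q + 1I = [[-3, -1], [9, 3]].
Solving (Q + 1I)v = 0 gives the eigenspace spanned by (-3, 9).
With v_1 = -3, v = (-3, 9), so v_2 = 9.

9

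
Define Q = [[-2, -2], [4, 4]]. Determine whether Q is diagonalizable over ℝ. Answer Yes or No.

Yes

Characteristic polynomial: p(μ) = μ^2 - 2μ = μ(μ - 2).
All 2 eigenvalues are distinct, so Q is diagonalizable.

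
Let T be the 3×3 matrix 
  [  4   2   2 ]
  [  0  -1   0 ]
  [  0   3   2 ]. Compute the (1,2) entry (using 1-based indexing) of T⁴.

240

Characteristic polynomial: μ^3 - 5μ^2 + 2μ + 8 = (μ - 4)(μ - 2)(μ + 1), so the eigenvalues are -1, 2, 4.
μ=4: eigenvector (1, 0, 0).
μ=-1: eigenvector (0, 1, -1).
μ=2: eigenvector (-1, 0, 1).
P = [[1, 0, -1], [0, 1, 0], [0, -1, 1]], D = diag(4, -1, 2), P⁻¹ = [[1, 1, 1], [0, 1, 0], [0, 1, 1]].
T⁴ = P·diag(256, 1, 16)·P⁻¹ = [[256, 240, 240], [0, 1, 0], [0, 15, 16]].
The requested entry is 240.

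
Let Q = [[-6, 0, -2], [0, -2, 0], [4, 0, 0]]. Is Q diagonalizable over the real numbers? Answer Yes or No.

Characteristic polynomial: p(μ) = μ^3 + 8μ^2 + 20μ + 16 = (μ + 2)^2(μ + 4).
μ = -2 has algebraic multiplicity 2; rank(Q + 2I) = 1, so geometric multiplicity = 2.
Every eigenvalue has geometric = algebraic multiplicity, so Q is diagonalizable.

Yes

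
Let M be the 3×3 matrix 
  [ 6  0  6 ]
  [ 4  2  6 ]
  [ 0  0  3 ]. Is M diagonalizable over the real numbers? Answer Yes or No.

Yes

Characteristic polynomial: p(r) = r^3 - 11r^2 + 36r - 36 = (r - 6)(r - 3)(r - 2).
All 3 eigenvalues are distinct, so M is diagonalizable.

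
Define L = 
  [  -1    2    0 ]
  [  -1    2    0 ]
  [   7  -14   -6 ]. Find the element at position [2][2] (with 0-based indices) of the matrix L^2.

36

Characteristic polynomial: t^3 + 5t^2 - 6t = t(t - 1)(t + 6), so the eigenvalues are -6, 0, 1.
t=1: eigenvector (-1, -1, 1).
t=0: eigenvector (2, 1, 0).
t=-6: eigenvector (0, 0, 1).
P = [[-1, 2, 0], [-1, 1, 0], [1, 0, 1]], D = diag(1, 0, -6), P⁻¹ = [[1, -2, 0], [1, -1, 0], [-1, 2, 1]].
L² = P·diag(1, 0, 36)·P⁻¹ = [[-1, 2, 0], [-1, 2, 0], [-35, 70, 36]].
The requested entry is 36.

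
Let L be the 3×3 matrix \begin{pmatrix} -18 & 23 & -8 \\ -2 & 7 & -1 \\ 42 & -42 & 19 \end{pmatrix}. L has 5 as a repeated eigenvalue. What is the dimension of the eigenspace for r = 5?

L − 5I = [[-23, 23, -8], [-2, 2, -1], [42, -42, 14]].
This matrix has rank 2, so its null space has dimension 3 − 2 = 1.

1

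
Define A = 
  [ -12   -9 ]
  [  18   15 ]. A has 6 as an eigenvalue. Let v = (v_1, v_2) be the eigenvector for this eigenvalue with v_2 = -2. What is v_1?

1

A − 6I = [[-18, -9], [18, 9]].
Solving (A − 6I)v = 0 gives the eigenspace spanned by (1, -2).
With v_2 = -2, v = (1, -2), so v_1 = 1.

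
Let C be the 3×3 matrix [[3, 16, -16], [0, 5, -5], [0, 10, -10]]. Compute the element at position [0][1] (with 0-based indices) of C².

Characteristic polynomial: μ^3 + 2μ^2 - 15μ = μ(μ - 3)(μ + 5), so the eigenvalues are -5, 0, 3.
μ=-5: eigenvector (2, 1, 2).
μ=3: eigenvector (1, 0, 0).
μ=0: eigenvector (0, -1, -1).
P = [[2, 1, 0], [1, 0, -1], [2, 0, -1]], D = diag(-5, 3, 0), P⁻¹ = [[0, -1, 1], [1, 2, -2], [0, -2, 1]].
C² = P·diag(25, 9, 0)·P⁻¹ = [[9, -32, 32], [0, -25, 25], [0, -50, 50]].
The requested entry is -32.

-32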